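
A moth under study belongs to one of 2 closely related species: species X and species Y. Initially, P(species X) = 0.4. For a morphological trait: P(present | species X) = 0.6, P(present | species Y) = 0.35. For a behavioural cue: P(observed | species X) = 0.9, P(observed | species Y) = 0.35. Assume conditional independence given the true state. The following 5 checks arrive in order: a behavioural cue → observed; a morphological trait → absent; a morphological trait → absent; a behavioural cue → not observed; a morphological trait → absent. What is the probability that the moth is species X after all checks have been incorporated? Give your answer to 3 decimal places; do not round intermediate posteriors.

Each posterior becomes the prior for the next update.
After a behavioural cue='observed': P(species X) = 0.9·0.4000 / (0.9·0.4000 + 0.35·0.6000) ≈ 0.6316
After a morphological trait='absent': P(species X) = 0.4·0.6316 / (0.4·0.6316 + 0.65·0.3684) ≈ 0.5134
After a morphological trait='absent': P(species X) = 0.4·0.5134 / (0.4·0.5134 + 0.65·0.4866) ≈ 0.3936
After a behavioural cue='not observed': P(species X) = 0.1·0.3936 / (0.1·0.3936 + 0.65·0.6064) ≈ 0.0908
After a morphological trait='absent': P(species X) = 0.4·0.0908 / (0.4·0.0908 + 0.65·0.9092) ≈ 0.0579

0.058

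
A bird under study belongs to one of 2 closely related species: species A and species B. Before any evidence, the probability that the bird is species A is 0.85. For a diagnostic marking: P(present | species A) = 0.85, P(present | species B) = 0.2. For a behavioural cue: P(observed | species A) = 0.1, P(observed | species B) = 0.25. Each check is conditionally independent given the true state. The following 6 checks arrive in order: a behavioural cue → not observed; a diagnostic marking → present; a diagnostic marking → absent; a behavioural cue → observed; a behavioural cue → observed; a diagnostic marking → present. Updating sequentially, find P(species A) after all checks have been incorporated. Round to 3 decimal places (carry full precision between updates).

Apply Bayes' rule sequentially, carrying P(species A) forward.
After a behavioural cue='not observed': P(species A) = 0.9·0.8500 / (0.9·0.8500 + 0.75·0.1500) ≈ 0.8718
After a diagnostic marking='present': P(species A) = 0.85·0.8718 / (0.85·0.8718 + 0.2·0.1282) ≈ 0.9666
After a diagnostic marking='absent': P(species A) = 0.15·0.9666 / (0.15·0.9666 + 0.8·0.0334) ≈ 0.8442
After a behavioural cue='observed': P(species A) = 0.1·0.8442 / (0.1·0.8442 + 0.25·0.1558) ≈ 0.6843
After a behavioural cue='observed': P(species A) = 0.1·0.6843 / (0.1·0.6843 + 0.25·0.3157) ≈ 0.4644
After a diagnostic marking='present': P(species A) = 0.85·0.4644 / (0.85·0.4644 + 0.2·0.5356) ≈ 0.7865

0.787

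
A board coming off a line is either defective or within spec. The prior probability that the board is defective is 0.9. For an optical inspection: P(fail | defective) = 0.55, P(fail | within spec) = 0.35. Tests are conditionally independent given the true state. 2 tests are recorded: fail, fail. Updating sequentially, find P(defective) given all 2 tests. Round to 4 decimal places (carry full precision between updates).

0.9569

Each posterior becomes the prior for the next update.
After 'fail': P(defective) = 0.55·0.9000 / (0.55·0.9000 + 0.35·0.1000) ≈ 0.9340
After 'fail': P(defective) = 0.55·0.9340 / (0.55·0.9340 + 0.35·0.0660) ≈ 0.9569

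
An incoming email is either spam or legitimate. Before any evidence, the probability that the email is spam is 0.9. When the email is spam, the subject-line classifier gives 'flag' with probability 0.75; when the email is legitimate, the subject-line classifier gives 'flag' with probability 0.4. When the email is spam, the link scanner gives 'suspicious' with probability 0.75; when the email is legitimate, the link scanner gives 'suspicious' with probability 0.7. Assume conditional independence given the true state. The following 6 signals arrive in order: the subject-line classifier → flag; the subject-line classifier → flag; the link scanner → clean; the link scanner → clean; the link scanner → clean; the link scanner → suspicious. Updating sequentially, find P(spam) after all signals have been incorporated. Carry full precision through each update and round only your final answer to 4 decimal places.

0.9515

After the subject-line classifier='flag': P(spam) = 0.75·0.9000 / (0.75·0.9000 + 0.4·0.1000) ≈ 0.9441
After the subject-line classifier='flag': P(spam) = 0.75·0.9441 / (0.75·0.9441 + 0.4·0.0559) ≈ 0.9694
After the link scanner='clean': P(spam) = 0.25·0.9694 / (0.25·0.9694 + 0.3·0.0306) ≈ 0.9635
After the link scanner='clean': P(spam) = 0.25·0.9635 / (0.25·0.9635 + 0.3·0.0365) ≈ 0.9565
After the link scanner='clean': P(spam) = 0.25·0.9565 / (0.25·0.9565 + 0.3·0.0435) ≈ 0.9482
After the link scanner='suspicious': P(spam) = 0.75·0.9482 / (0.75·0.9482 + 0.7·0.0518) ≈ 0.9515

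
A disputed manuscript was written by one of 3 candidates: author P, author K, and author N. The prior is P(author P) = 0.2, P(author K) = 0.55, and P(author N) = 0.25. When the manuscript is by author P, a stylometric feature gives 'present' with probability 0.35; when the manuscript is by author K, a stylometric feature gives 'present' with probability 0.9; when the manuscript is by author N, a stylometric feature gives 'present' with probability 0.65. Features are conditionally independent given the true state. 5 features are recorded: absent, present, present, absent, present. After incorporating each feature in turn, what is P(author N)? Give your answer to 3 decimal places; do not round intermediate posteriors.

After 'absent': normaliser = 0.65·0.2000 + 0.1·0.5500 + 0.35·0.2500; P(author P) ≈ 0.4771, P(author K) ≈ 0.2018, P(author N) ≈ 0.3211
After 'present': normaliser = 0.35·0.4771 + 0.9·0.2018 + 0.65·0.3211; P(author P) ≈ 0.2996, P(author K) ≈ 0.3259, P(author N) ≈ 0.3745
After 'present': normaliser = 0.35·0.2996 + 0.9·0.3259 + 0.65·0.3745; P(author P) ≈ 0.1634, P(author K) ≈ 0.4572, P(author N) ≈ 0.3794
After 'absent': normaliser = 0.65·0.1634 + 0.1·0.4572 + 0.35·0.3794; P(author P) ≈ 0.3731, P(author K) ≈ 0.1606, P(author N) ≈ 0.4664
After 'present': normaliser = 0.35·0.3731 + 0.9·0.1606 + 0.65·0.4664; P(author P) ≈ 0.2258, P(author K) ≈ 0.2499, P(author N) ≈ 0.5242

0.524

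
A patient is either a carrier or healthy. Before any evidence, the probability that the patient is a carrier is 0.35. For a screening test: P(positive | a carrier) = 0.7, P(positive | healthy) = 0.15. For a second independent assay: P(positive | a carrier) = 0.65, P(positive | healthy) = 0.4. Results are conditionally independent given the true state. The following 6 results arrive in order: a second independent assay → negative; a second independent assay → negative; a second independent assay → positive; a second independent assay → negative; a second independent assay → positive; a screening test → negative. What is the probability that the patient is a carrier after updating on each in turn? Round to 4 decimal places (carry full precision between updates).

0.0906

Apply Bayes' rule sequentially, carrying P(carrier) forward.
After a second independent assay='negative': P(carrier) = 0.35·0.3500 / (0.35·0.3500 + 0.6·0.6500) ≈ 0.2390
After a second independent assay='negative': P(carrier) = 0.35·0.2390 / (0.35·0.2390 + 0.6·0.7610) ≈ 0.1549
After a second independent assay='positive': P(carrier) = 0.65·0.1549 / (0.65·0.1549 + 0.4·0.8451) ≈ 0.2294
After a second independent assay='negative': P(carrier) = 0.35·0.2294 / (0.35·0.2294 + 0.6·0.7706) ≈ 0.1480
After a second independent assay='positive': P(carrier) = 0.65·0.1480 / (0.65·0.1480 + 0.4·0.8520) ≈ 0.2201
After a screening test='negative': P(carrier) = 0.3·0.2201 / (0.3·0.2201 + 0.85·0.7799) ≈ 0.0906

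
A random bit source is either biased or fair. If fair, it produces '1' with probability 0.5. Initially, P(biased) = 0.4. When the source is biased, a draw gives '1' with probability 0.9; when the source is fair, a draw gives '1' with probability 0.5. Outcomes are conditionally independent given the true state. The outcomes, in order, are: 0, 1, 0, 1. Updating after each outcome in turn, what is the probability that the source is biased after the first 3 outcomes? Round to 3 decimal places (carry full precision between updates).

Each posterior becomes the prior for the next update.
After '0': P(biased) = 0.1·0.4000 / (0.1·0.4000 + 0.5·0.6000) ≈ 0.1176
After '1': P(biased) = 0.9·0.1176 / (0.9·0.1176 + 0.5·0.8824) ≈ 0.1935
After '0': P(biased) = 0.1·0.1935 / (0.1·0.1935 + 0.5·0.8065) ≈ 0.0458

0.046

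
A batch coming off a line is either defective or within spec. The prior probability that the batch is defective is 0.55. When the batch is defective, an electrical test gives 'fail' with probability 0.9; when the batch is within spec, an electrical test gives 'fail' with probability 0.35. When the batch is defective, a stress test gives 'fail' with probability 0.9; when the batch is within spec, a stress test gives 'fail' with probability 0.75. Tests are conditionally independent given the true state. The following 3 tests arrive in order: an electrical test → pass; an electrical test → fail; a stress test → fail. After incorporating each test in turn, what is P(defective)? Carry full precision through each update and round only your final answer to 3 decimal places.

0.367

After an electrical test='pass': P(defective) = 0.1·0.5500 / (0.1·0.5500 + 0.65·0.4500) ≈ 0.1583
After an electrical test='fail': P(defective) = 0.9·0.1583 / (0.9·0.1583 + 0.35·0.8417) ≈ 0.3259
After a stress test='fail': P(defective) = 0.9·0.3259 / (0.9·0.3259 + 0.75·0.6741) ≈ 0.3672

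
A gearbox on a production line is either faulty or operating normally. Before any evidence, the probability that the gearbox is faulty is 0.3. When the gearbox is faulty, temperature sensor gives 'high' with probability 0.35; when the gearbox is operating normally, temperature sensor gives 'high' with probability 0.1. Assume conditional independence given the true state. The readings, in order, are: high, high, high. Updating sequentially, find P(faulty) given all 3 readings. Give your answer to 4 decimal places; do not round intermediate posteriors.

0.9484

Apply Bayes' rule sequentially, carrying P(faulty) forward.
After 'high': P(faulty) = 0.35·0.3000 / (0.35·0.3000 + 0.1·0.7000) ≈ 0.6000
After 'high': P(faulty) = 0.35·0.6000 / (0.35·0.6000 + 0.1·0.4000) ≈ 0.8400
After 'high': P(faulty) = 0.35·0.8400 / (0.35·0.8400 + 0.1·0.1600) ≈ 0.9484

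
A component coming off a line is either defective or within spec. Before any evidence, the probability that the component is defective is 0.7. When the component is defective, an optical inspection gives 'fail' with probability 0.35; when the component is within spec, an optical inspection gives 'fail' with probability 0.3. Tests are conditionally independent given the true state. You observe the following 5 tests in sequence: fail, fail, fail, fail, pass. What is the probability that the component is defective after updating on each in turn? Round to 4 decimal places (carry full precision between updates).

After 'fail': P(defective) = 0.35·0.7000 / (0.35·0.7000 + 0.3·0.3000) ≈ 0.7313
After 'fail': P(defective) = 0.35·0.7313 / (0.35·0.7313 + 0.3·0.2687) ≈ 0.7605
After 'fail': P(defective) = 0.35·0.7605 / (0.35·0.7605 + 0.3·0.2395) ≈ 0.7875
After 'fail': P(defective) = 0.35·0.7875 / (0.35·0.7875 + 0.3·0.2125) ≈ 0.8121
After 'pass': P(defective) = 0.65·0.8121 / (0.65·0.8121 + 0.7·0.1879) ≈ 0.8006

0.8006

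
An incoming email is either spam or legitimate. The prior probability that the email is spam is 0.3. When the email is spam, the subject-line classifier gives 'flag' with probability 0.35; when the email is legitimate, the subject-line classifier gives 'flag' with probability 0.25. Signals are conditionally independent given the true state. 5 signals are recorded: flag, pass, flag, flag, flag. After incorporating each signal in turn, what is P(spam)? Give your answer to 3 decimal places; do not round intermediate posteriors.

0.588

After 'flag': P(spam) = 0.35·0.3000 / (0.35·0.3000 + 0.25·0.7000) ≈ 0.3750
After 'pass': P(spam) = 0.65·0.3750 / (0.65·0.3750 + 0.75·0.6250) ≈ 0.3421
After 'flag': P(spam) = 0.35·0.3421 / (0.35·0.3421 + 0.25·0.6579) ≈ 0.4213
After 'flag': P(spam) = 0.35·0.4213 / (0.35·0.4213 + 0.25·0.5787) ≈ 0.5048
After 'flag': P(spam) = 0.35·0.5048 / (0.35·0.5048 + 0.25·0.4952) ≈ 0.5879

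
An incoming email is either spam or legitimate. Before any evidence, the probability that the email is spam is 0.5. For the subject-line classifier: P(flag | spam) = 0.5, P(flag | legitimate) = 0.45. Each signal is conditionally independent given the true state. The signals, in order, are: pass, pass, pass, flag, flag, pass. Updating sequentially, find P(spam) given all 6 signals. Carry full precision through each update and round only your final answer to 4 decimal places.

0.4575

After 'pass': P(spam) = 0.5·0.5000 / (0.5·0.5000 + 0.55·0.5000) ≈ 0.4762
After 'pass': P(spam) = 0.5·0.4762 / (0.5·0.4762 + 0.55·0.5238) ≈ 0.4525
After 'pass': P(spam) = 0.5·0.4525 / (0.5·0.4525 + 0.55·0.5475) ≈ 0.4290
After 'flag': P(spam) = 0.5·0.4290 / (0.5·0.4290 + 0.45·0.5710) ≈ 0.4550
After 'flag': P(spam) = 0.5·0.4550 / (0.5·0.4550 + 0.45·0.5450) ≈ 0.4812
After 'pass': P(spam) = 0.5·0.4812 / (0.5·0.4812 + 0.55·0.5188) ≈ 0.4575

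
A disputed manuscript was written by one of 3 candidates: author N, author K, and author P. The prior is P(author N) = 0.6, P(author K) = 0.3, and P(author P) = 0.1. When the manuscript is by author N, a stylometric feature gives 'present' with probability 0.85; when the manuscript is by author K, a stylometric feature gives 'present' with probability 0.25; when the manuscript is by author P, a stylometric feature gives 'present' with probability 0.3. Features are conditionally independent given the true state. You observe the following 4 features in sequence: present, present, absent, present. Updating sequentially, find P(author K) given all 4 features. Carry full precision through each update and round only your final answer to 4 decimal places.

After 'present': normaliser = 0.85·0.6000 + 0.25·0.3000 + 0.3·0.1000; P(author N) ≈ 0.8293, P(author K) ≈ 0.1220, P(author P) ≈ 0.0488
After 'present': normaliser = 0.85·0.8293 + 0.25·0.1220 + 0.3·0.0488; P(author N) ≈ 0.9398, P(author K) ≈ 0.0407, P(author P) ≈ 0.0195
After 'absent': normaliser = 0.15·0.9398 + 0.75·0.0407 + 0.7·0.0195; P(author N) ≈ 0.7615, P(author K) ≈ 0.1647, P(author P) ≈ 0.0738
After 'present': normaliser = 0.85·0.7615 + 0.25·0.1647 + 0.3·0.0738; P(author N) ≈ 0.9109, P(author K) ≈ 0.0579, P(author P) ≈ 0.0311

0.0579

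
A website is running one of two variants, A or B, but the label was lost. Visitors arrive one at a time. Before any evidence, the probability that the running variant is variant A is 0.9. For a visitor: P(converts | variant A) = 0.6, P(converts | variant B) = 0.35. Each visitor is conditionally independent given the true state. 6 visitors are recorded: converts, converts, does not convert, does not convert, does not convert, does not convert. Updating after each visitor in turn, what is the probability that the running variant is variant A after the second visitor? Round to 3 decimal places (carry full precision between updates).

After 'converts': P(A) = 0.6·0.9000 / (0.6·0.9000 + 0.35·0.1000) ≈ 0.9391
After 'converts': P(A) = 0.6·0.9391 / (0.6·0.9391 + 0.35·0.0609) ≈ 0.9636

0.964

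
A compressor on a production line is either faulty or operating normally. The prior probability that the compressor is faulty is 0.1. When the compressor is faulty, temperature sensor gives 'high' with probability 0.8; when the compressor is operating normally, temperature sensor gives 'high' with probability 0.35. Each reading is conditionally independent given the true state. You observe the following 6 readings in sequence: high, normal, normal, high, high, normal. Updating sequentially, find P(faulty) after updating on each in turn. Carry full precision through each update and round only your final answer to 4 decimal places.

Each posterior becomes the prior for the next update.
After 'high': P(faulty) = 0.8·0.1000 / (0.8·0.1000 + 0.35·0.9000) ≈ 0.2025
After 'normal': P(faulty) = 0.2·0.2025 / (0.2·0.2025 + 0.65·0.7975) ≈ 0.0725
After 'normal': P(faulty) = 0.2·0.0725 / (0.2·0.0725 + 0.65·0.9275) ≈ 0.0235
After 'high': P(faulty) = 0.8·0.0235 / (0.8·0.0235 + 0.35·0.9765) ≈ 0.0521
After 'high': P(faulty) = 0.8·0.0521 / (0.8·0.0521 + 0.35·0.9479) ≈ 0.1116
After 'normal': P(faulty) = 0.2·0.1116 / (0.2·0.1116 + 0.65·0.8884) ≈ 0.0372

0.0372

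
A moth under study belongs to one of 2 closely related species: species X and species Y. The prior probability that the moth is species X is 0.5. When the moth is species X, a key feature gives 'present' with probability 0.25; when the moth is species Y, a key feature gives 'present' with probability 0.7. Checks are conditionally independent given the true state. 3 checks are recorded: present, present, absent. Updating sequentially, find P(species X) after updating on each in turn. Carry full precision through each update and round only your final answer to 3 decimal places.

0.242

After 'present': P(species X) = 0.25·0.5000 / (0.25·0.5000 + 0.7·0.5000) ≈ 0.2632
After 'present': P(species X) = 0.25·0.2632 / (0.25·0.2632 + 0.7·0.7368) ≈ 0.1131
After 'absent': P(species X) = 0.75·0.1131 / (0.75·0.1131 + 0.3·0.8869) ≈ 0.2418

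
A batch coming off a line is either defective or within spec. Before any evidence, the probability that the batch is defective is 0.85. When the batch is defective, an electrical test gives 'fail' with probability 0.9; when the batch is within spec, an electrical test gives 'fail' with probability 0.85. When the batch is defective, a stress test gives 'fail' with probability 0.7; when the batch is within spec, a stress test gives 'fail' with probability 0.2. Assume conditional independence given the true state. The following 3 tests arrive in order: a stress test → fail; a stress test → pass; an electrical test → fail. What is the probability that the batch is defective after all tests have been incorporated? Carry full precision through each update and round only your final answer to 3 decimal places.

Apply Bayes' rule sequentially, carrying P(defective) forward.
After a stress test='fail': P(defective) = 0.7·0.8500 / (0.7·0.8500 + 0.2·0.1500) ≈ 0.9520
After a stress test='pass': P(defective) = 0.3·0.9520 / (0.3·0.9520 + 0.8·0.0480) ≈ 0.8815
After an electrical test='fail': P(defective) = 0.9·0.8815 / (0.9·0.8815 + 0.85·0.1185) ≈ 0.8873

0.887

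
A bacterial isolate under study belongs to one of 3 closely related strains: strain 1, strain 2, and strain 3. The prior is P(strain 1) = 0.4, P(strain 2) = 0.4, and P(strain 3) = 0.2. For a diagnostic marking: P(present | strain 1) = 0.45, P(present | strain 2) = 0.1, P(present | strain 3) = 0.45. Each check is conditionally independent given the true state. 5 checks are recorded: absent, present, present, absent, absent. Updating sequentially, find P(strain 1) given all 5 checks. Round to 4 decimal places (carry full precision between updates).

0.5826

After 'absent': normaliser = 0.55·0.4000 + 0.9·0.4000 + 0.55·0.2000; P(strain 1) ≈ 0.3188, P(strain 2) ≈ 0.5217, P(strain 3) ≈ 0.1594
After 'present': normaliser = 0.45·0.3188 + 0.1·0.5217 + 0.45·0.1594; P(strain 1) ≈ 0.5366, P(strain 2) ≈ 0.1951, P(strain 3) ≈ 0.2683
After 'present': normaliser = 0.45·0.5366 + 0.1·0.1951 + 0.45·0.2683; P(strain 1) ≈ 0.6326, P(strain 2) ≈ 0.0511, P(strain 3) ≈ 0.3163
After 'absent': normaliser = 0.55·0.6326 + 0.9·0.0511 + 0.55·0.3163; P(strain 1) ≈ 0.6127, P(strain 2) ≈ 0.0810, P(strain 3) ≈ 0.3063
After 'absent': normaliser = 0.55·0.6127 + 0.9·0.0810 + 0.55·0.3063; P(strain 1) ≈ 0.5826, P(strain 2) ≈ 0.1261, P(strain 3) ≈ 0.2913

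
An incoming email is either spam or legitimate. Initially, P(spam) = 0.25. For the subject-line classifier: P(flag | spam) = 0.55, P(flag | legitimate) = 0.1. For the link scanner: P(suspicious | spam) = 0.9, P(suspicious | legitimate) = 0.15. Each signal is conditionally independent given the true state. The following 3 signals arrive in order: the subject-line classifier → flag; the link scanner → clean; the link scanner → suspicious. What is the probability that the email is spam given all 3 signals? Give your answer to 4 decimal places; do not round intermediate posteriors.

Each posterior becomes the prior for the next update.
After the subject-line classifier='flag': P(spam) = 0.55·0.2500 / (0.55·0.2500 + 0.1·0.7500) ≈ 0.6471
After the link scanner='clean': P(spam) = 0.1·0.6471 / (0.1·0.6471 + 0.85·0.3529) ≈ 0.1774
After the link scanner='suspicious': P(spam) = 0.9·0.1774 / (0.9·0.1774 + 0.15·0.8226) ≈ 0.5641

0.5641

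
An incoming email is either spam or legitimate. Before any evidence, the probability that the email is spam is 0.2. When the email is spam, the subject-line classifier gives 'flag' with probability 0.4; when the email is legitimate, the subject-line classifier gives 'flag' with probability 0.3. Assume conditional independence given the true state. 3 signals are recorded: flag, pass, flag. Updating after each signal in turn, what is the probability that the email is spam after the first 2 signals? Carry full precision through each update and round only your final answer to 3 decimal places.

After 'flag': P(spam) = 0.4·0.2000 / (0.4·0.2000 + 0.3·0.8000) ≈ 0.2500
After 'pass': P(spam) = 0.6·0.2500 / (0.6·0.2500 + 0.7·0.7500) ≈ 0.2222

0.222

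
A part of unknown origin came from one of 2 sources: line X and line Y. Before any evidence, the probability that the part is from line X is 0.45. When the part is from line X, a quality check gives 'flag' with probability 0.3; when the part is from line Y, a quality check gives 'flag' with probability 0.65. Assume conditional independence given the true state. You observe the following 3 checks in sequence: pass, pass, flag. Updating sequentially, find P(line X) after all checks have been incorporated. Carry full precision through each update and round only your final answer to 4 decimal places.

0.6017

Apply Bayes' rule sequentially, carrying P(line X) forward.
After 'pass': P(line X) = 0.7·0.4500 / (0.7·0.4500 + 0.35·0.5500) ≈ 0.6207
After 'pass': P(line X) = 0.7·0.6207 / (0.7·0.6207 + 0.35·0.3793) ≈ 0.7660
After 'flag': P(line X) = 0.3·0.7660 / (0.3·0.7660 + 0.65·0.2340) ≈ 0.6017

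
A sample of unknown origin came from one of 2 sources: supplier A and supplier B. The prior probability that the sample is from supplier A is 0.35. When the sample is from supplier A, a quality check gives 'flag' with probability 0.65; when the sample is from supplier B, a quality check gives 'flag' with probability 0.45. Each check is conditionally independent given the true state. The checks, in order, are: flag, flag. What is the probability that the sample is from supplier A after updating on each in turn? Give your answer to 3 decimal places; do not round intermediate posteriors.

0.529

After 'flag': P(supplier A) = 0.65·0.3500 / (0.65·0.3500 + 0.45·0.6500) ≈ 0.4375
After 'flag': P(supplier A) = 0.65·0.4375 / (0.65·0.4375 + 0.45·0.5625) ≈ 0.5291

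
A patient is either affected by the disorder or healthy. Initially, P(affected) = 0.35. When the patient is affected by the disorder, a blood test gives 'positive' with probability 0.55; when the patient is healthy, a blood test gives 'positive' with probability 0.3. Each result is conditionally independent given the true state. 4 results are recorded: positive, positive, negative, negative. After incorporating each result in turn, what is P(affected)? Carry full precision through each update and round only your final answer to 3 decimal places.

After 'positive': P(affected) = 0.55·0.3500 / (0.55·0.3500 + 0.3·0.6500) ≈ 0.4968
After 'positive': P(affected) = 0.55·0.4968 / (0.55·0.4968 + 0.3·0.5032) ≈ 0.6441
After 'negative': P(affected) = 0.45·0.6441 / (0.45·0.6441 + 0.7·0.3559) ≈ 0.5378
After 'negative': P(affected) = 0.45·0.5378 / (0.45·0.5378 + 0.7·0.4622) ≈ 0.4279

0.428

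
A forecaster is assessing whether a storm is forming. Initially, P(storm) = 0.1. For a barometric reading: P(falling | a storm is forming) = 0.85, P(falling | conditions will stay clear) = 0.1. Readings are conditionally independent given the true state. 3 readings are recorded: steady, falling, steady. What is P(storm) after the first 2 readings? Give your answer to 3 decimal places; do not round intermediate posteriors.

Apply Bayes' rule sequentially, carrying P(storm) forward.
After 'steady': P(storm) = 0.15·0.1000 / (0.15·0.1000 + 0.9·0.9000) ≈ 0.0182
After 'falling': P(storm) = 0.85·0.0182 / (0.85·0.0182 + 0.1·0.9818) ≈ 0.1360

0.136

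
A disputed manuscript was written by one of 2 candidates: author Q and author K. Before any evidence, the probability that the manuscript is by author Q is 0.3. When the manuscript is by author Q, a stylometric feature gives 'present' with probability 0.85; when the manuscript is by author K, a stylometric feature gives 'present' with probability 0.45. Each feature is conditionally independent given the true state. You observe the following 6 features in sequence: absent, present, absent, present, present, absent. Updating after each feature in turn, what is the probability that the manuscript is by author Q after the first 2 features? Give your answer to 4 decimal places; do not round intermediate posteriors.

0.1809

After 'absent': P(author Q) = 0.15·0.3000 / (0.15·0.3000 + 0.55·0.7000) ≈ 0.1047
After 'present': P(author Q) = 0.85·0.1047 / (0.85·0.1047 + 0.45·0.8953) ≈ 0.1809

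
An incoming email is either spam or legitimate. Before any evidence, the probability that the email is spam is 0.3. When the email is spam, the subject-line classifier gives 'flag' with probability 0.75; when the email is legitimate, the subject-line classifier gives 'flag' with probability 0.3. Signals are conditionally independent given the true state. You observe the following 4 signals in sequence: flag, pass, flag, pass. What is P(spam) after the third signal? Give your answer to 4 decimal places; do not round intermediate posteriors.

Apply Bayes' rule sequentially, carrying P(spam) forward.
After 'flag': P(spam) = 0.75·0.3000 / (0.75·0.3000 + 0.3·0.7000) ≈ 0.5172
After 'pass': P(spam) = 0.25·0.5172 / (0.25·0.5172 + 0.7·0.4828) ≈ 0.2768
After 'flag': P(spam) = 0.75·0.2768 / (0.75·0.2768 + 0.3·0.7232) ≈ 0.4889

0.4889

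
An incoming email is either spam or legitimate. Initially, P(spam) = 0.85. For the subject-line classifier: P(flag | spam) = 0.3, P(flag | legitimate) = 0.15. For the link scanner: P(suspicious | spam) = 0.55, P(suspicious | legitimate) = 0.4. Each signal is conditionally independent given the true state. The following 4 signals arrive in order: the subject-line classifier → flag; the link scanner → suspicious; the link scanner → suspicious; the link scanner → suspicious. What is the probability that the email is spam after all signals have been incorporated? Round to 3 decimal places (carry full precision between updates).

0.967

After the subject-line classifier='flag': P(spam) = 0.3·0.8500 / (0.3·0.8500 + 0.15·0.1500) ≈ 0.9189
After the link scanner='suspicious': P(spam) = 0.55·0.9189 / (0.55·0.9189 + 0.4·0.0811) ≈ 0.9397
After the link scanner='suspicious': P(spam) = 0.55·0.9397 / (0.55·0.9397 + 0.4·0.0603) ≈ 0.9554
After the link scanner='suspicious': P(spam) = 0.55·0.9554 / (0.55·0.9554 + 0.4·0.0446) ≈ 0.9672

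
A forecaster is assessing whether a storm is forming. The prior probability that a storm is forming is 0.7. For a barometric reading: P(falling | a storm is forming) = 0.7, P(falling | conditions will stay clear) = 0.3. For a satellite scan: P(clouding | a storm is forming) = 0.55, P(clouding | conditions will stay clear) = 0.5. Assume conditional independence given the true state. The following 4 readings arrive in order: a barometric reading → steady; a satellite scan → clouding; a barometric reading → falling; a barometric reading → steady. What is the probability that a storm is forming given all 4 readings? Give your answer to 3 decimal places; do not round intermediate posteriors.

After a barometric reading='steady': P(storm) = 0.3·0.7000 / (0.3·0.7000 + 0.7·0.3000) ≈ 0.5000
After a satellite scan='clouding': P(storm) = 0.55·0.5000 / (0.55·0.5000 + 0.5·0.5000) ≈ 0.5238
After a barometric reading='falling': P(storm) = 0.7·0.5238 / (0.7·0.5238 + 0.3·0.4762) ≈ 0.7196
After a barometric reading='steady': P(storm) = 0.3·0.7196 / (0.3·0.7196 + 0.7·0.2804) ≈ 0.5238

0.524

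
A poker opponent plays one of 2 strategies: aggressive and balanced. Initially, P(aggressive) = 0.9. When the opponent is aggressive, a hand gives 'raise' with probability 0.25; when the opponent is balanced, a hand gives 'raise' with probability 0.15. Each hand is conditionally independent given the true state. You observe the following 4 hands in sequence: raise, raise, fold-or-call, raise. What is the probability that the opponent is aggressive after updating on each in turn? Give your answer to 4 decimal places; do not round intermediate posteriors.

0.9735

Apply Bayes' rule sequentially, carrying P(aggressive) forward.
After 'raise': P(aggressive) = 0.25·0.9000 / (0.25·0.9000 + 0.15·0.1000) ≈ 0.9375
After 'raise': P(aggressive) = 0.25·0.9375 / (0.25·0.9375 + 0.15·0.0625) ≈ 0.9615
After 'fold-or-call': P(aggressive) = 0.75·0.9615 / (0.75·0.9615 + 0.85·0.0385) ≈ 0.9566
After 'raise': P(aggressive) = 0.25·0.9566 / (0.25·0.9566 + 0.15·0.0434) ≈ 0.9735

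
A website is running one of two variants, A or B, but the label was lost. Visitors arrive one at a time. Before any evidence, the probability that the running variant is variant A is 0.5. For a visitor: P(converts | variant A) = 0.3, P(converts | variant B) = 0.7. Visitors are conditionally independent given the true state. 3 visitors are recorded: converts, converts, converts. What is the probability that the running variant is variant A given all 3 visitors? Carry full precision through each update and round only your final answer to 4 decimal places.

After 'converts': P(A) = 0.3·0.5000 / (0.3·0.5000 + 0.7·0.5000) ≈ 0.3000
After 'converts': P(A) = 0.3·0.3000 / (0.3·0.3000 + 0.7·0.7000) ≈ 0.1552
After 'converts': P(A) = 0.3·0.1552 / (0.3·0.1552 + 0.7·0.8448) ≈ 0.0730

0.0730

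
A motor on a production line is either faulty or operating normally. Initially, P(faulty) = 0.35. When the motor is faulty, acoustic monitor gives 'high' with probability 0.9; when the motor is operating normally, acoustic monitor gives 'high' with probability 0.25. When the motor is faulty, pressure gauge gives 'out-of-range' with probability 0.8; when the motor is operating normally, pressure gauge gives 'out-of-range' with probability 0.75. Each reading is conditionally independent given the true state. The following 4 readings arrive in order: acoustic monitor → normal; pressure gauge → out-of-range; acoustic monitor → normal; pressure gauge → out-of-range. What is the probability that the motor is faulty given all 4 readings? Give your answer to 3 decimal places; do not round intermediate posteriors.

After acoustic monitor='normal': P(faulty) = 0.1·0.3500 / (0.1·0.3500 + 0.75·0.6500) ≈ 0.0670
After pressure gauge='out-of-range': P(faulty) = 0.8·0.0670 / (0.8·0.0670 + 0.75·0.9330) ≈ 0.0711
After acoustic monitor='normal': P(faulty) = 0.1·0.0711 / (0.1·0.0711 + 0.75·0.9289) ≈ 0.0101
After pressure gauge='out-of-range': P(faulty) = 0.8·0.0101 / (0.8·0.0101 + 0.75·0.9899) ≈ 0.0108

0.011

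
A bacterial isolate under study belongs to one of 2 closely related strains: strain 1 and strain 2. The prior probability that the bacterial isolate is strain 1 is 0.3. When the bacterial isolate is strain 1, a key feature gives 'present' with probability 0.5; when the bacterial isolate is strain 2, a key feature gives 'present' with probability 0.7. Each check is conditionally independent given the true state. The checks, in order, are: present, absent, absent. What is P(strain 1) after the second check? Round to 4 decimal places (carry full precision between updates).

After 'present': P(strain 1) = 0.5·0.3000 / (0.5·0.3000 + 0.7·0.7000) ≈ 0.2344
After 'absent': P(strain 1) = 0.5·0.2344 / (0.5·0.2344 + 0.3·0.7656) ≈ 0.3378

0.3378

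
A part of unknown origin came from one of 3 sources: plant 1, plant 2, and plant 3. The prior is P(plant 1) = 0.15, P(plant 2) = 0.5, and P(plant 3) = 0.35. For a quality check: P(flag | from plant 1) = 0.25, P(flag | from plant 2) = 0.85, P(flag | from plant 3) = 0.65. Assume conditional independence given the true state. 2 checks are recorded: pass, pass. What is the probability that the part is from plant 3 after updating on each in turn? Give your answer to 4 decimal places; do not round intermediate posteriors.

After 'pass': normaliser = 0.75·0.1500 + 0.15·0.5000 + 0.35·0.3500; P(plant 1) ≈ 0.3629, P(plant 2) ≈ 0.2419, P(plant 3) ≈ 0.3952
After 'pass': normaliser = 0.75·0.3629 + 0.15·0.2419 + 0.35·0.3952; P(plant 1) ≈ 0.6092, P(plant 2) ≈ 0.0812, P(plant 3) ≈ 0.3096

0.3096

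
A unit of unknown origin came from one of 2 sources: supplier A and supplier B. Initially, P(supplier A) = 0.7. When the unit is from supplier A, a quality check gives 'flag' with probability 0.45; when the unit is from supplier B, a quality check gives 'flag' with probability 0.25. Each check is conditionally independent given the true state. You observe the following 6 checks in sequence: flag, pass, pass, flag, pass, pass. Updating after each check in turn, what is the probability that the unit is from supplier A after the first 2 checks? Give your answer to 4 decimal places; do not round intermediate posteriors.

After 'flag': P(supplier A) = 0.45·0.7000 / (0.45·0.7000 + 0.25·0.3000) ≈ 0.8077
After 'pass': P(supplier A) = 0.55·0.8077 / (0.55·0.8077 + 0.75·0.1923) ≈ 0.7549

0.7549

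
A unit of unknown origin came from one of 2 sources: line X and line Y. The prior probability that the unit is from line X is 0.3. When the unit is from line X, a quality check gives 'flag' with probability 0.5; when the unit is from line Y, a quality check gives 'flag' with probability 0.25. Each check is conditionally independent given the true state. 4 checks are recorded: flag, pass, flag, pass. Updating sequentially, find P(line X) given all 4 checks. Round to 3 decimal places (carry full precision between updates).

After 'flag': P(line X) = 0.5·0.3000 / (0.5·0.3000 + 0.25·0.7000) ≈ 0.4615
After 'pass': P(line X) = 0.5·0.4615 / (0.5·0.4615 + 0.75·0.5385) ≈ 0.3636
After 'flag': P(line X) = 0.5·0.3636 / (0.5·0.3636 + 0.25·0.6364) ≈ 0.5333
After 'pass': P(line X) = 0.5·0.5333 / (0.5·0.5333 + 0.75·0.4667) ≈ 0.4324

0.432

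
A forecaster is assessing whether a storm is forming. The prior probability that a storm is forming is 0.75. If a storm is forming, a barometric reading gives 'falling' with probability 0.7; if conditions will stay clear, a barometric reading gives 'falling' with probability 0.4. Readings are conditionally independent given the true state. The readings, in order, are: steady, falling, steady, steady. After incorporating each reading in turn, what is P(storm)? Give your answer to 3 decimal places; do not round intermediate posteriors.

0.396

After 'steady': P(storm) = 0.3·0.7500 / (0.3·0.7500 + 0.6·0.2500) ≈ 0.6000
After 'falling': P(storm) = 0.7·0.6000 / (0.7·0.6000 + 0.4·0.4000) ≈ 0.7241
After 'steady': P(storm) = 0.3·0.7241 / (0.3·0.7241 + 0.6·0.2759) ≈ 0.5676
After 'steady': P(storm) = 0.3·0.5676 / (0.3·0.5676 + 0.6·0.4324) ≈ 0.3962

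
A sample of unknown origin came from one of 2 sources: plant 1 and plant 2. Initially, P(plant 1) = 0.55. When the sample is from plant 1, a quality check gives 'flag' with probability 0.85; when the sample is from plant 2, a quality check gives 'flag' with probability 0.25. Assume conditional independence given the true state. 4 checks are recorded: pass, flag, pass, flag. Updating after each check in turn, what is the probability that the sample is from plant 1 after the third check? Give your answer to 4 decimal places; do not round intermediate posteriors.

0.1425

Each posterior becomes the prior for the next update.
After 'pass': P(plant 1) = 0.15·0.5500 / (0.15·0.5500 + 0.75·0.4500) ≈ 0.1964
After 'flag': P(plant 1) = 0.85·0.1964 / (0.85·0.1964 + 0.25·0.8036) ≈ 0.4539
After 'pass': P(plant 1) = 0.15·0.4539 / (0.15·0.4539 + 0.75·0.5461) ≈ 0.1425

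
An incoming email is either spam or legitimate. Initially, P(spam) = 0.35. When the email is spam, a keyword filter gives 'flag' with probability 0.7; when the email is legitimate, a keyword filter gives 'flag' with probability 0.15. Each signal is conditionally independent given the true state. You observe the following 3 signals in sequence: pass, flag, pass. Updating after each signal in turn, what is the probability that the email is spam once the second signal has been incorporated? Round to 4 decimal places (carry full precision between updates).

0.4700

After 'pass': P(spam) = 0.3·0.3500 / (0.3·0.3500 + 0.85·0.6500) ≈ 0.1597
After 'flag': P(spam) = 0.7·0.1597 / (0.7·0.1597 + 0.15·0.8403) ≈ 0.4700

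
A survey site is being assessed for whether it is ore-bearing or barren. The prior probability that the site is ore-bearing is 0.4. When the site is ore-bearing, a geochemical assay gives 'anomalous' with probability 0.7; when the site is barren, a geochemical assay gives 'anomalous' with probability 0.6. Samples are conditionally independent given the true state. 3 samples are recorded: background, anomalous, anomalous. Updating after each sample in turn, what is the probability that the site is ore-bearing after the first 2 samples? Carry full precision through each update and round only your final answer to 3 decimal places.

0.368

After 'background': P(ore) = 0.3·0.4000 / (0.3·0.4000 + 0.4·0.6000) ≈ 0.3333
After 'anomalous': P(ore) = 0.7·0.3333 / (0.7·0.3333 + 0.6·0.6667) ≈ 0.3684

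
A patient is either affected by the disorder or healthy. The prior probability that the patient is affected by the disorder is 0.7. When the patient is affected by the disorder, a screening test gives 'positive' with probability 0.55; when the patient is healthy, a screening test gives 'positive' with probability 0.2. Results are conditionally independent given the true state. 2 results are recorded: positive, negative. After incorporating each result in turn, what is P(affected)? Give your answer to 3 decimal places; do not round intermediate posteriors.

0.783

After 'positive': P(affected) = 0.55·0.7000 / (0.55·0.7000 + 0.2·0.3000) ≈ 0.8652
After 'negative': P(affected) = 0.45·0.8652 / (0.45·0.8652 + 0.8·0.1348) ≈ 0.7831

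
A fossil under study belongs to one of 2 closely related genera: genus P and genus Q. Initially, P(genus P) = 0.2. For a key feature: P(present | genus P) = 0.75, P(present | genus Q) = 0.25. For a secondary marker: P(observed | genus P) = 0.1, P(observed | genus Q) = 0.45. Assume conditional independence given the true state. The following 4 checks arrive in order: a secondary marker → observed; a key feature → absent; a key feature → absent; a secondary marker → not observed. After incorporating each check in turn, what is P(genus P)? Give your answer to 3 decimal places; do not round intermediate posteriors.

After a secondary marker='observed': P(genus P) = 0.1·0.2000 / (0.1·0.2000 + 0.45·0.8000) ≈ 0.0526
After a key feature='absent': P(genus P) = 0.25·0.0526 / (0.25·0.0526 + 0.75·0.9474) ≈ 0.0182
After a key feature='absent': P(genus P) = 0.25·0.0182 / (0.25·0.0182 + 0.75·0.9818) ≈ 0.0061
After a secondary marker='not observed': P(genus P) = 0.9·0.0061 / (0.9·0.0061 + 0.55·0.9939) ≈ 0.0100

0.010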